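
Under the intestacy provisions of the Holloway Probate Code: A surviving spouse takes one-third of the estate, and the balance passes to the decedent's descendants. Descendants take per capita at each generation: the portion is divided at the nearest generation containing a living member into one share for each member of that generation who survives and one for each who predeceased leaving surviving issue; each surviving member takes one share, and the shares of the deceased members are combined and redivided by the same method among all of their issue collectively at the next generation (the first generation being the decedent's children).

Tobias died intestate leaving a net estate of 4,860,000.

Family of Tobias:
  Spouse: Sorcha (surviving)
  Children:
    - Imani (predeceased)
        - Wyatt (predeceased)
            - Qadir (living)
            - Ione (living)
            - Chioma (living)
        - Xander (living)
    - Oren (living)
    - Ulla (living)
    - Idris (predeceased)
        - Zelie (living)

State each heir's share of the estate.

Sorcha takes one-third of 4,860,000 = 1,620,000. The remaining 3,240,000 passes to the descendants.
The descendants' portion (3,240,000) is divided at the children's generation into 4 shares of 810,000. Oren and Ulla each take 810,000. The 2 shares of the deceased (Imani and Idris) are combined into a pool of 1,620,000.
That pool (1,620,000) is divided at the grandchildren's generation into 3 shares of 540,000. Xander and Zelie each take 540,000. The remaining share for the deceased Wyatt (540,000) is carried to the next generation.
That pool (540,000) is divided at the great-grandchildren's generation equally among Qadir, Ione, and Chioma: 180,000 each.

Sorcha: 1,620,000; Qadir: 180,000; Ione: 180,000; Chioma: 180,000; Xander: 540,000; Oren: 810,000; Ulla: 810,000; Zelie: 540,000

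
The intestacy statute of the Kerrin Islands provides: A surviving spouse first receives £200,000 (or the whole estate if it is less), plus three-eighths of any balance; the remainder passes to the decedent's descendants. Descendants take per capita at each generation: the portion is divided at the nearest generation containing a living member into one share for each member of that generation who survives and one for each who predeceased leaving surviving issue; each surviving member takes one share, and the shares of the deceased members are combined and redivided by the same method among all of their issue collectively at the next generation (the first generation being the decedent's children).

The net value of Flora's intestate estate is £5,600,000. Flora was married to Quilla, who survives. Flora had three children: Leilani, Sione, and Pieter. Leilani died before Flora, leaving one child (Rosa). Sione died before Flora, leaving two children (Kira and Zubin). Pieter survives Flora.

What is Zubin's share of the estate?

Zubin receives £750,000.

Quilla first takes £200,000, leaving a balance of £5,400,000. Quilla then takes three-eighths of the balance (£2,025,000), for a total of £2,225,000. The remaining £3,375,000 passes to the descendants.
The descendants' portion (£3,375,000) is divided at the children's generation into 3 shares of £1,125,000. Pieter takes £1,125,000. The 2 shares of the deceased (Leilani and Sione) are combined into a pool of £2,250,000.
That pool (£2,250,000) is divided at the grandchildren's generation equally among Rosa, Kira, and Zubin: £750,000 each.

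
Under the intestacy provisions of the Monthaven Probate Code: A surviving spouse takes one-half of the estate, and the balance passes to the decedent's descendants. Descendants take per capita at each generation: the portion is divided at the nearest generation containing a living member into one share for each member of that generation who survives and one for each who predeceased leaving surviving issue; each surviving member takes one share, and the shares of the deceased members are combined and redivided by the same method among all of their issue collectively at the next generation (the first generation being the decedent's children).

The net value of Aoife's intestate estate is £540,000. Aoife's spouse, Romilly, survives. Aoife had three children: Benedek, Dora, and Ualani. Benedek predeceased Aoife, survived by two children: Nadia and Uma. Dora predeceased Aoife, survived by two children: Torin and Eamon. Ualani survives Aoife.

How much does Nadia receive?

Nadia receives £45,000.

Romilly takes one-half of £540,000 = £270,000. The remaining £270,000 passes to the descendants.
The descendants' portion (£270,000) is divided at the children's generation into 3 shares of £90,000. Ualani takes £90,000. The 2 shares of the deceased (Benedek and Dora) are combined into a pool of £180,000.
That pool (£180,000) is divided at the grandchildren's generation equally among Nadia, Uma, Torin, and Eamon: £45,000 each.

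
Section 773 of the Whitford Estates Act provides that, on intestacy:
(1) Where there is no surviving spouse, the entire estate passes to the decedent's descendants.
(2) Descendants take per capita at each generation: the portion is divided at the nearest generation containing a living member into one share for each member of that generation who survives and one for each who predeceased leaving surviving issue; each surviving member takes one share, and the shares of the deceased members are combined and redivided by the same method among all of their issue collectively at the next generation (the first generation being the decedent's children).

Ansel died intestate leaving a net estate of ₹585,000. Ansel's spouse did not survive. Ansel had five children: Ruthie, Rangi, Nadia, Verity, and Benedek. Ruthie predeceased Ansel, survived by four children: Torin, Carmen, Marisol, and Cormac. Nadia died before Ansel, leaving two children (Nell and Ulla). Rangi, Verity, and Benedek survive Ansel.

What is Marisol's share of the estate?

Marisol receives ₹39,000.

The entire ₹585,000 passes to the descendants.
That amount (₹585,000) is divided at the children's generation into 5 shares of ₹117,000. Rangi, Verity, and Benedek each take ₹117,000. The 2 shares of the deceased (Ruthie and Nadia) are combined into a pool of ₹234,000.
That pool (₹234,000) is divided at the grandchildren's generation equally among Torin, Carmen, Marisol, Cormac, Nell, and Ulla: ₹39,000 each.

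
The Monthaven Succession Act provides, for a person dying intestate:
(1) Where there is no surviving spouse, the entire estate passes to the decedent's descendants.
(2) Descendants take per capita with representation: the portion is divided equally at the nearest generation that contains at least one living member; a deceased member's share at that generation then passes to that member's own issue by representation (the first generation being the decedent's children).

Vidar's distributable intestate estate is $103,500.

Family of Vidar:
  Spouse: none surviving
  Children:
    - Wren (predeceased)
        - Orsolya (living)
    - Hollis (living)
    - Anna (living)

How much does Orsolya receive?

Orsolya receives $34,500.

The entire $103,500 passes to the descendants.
That amount ($103,500) is divided into 3 shares of $34,500: Hollis and Anna each take $34,500; Wren's $34,500 share passes to Wren's issue.
Wren's share ($34,500) passes entirely to Orsolya.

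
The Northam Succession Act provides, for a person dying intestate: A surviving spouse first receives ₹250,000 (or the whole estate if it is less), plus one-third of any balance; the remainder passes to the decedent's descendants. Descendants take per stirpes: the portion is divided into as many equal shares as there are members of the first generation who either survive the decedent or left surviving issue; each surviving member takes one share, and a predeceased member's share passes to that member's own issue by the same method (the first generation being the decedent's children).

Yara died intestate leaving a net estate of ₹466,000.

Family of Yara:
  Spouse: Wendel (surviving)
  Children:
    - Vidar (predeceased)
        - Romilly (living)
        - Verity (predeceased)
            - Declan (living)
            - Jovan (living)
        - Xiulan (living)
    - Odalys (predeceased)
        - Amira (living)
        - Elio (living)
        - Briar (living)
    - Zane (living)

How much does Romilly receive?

Romilly receives ₹16,000.

Wendel first takes ₹250,000, leaving a balance of ₹216,000. Wendel then takes one-third of the balance (₹72,000), for a total of ₹322,000. The remaining ₹144,000 passes to the descendants.
The descendants' portion (₹144,000) is divided into 3 shares of ₹48,000: Zane takes ₹48,000; Vidar's ₹48,000 share passes to Vidar's issue; Odalys's ₹48,000 share passes to Odalys's issue.
Vidar's share (₹48,000) is divided into 3 shares of ₹16,000: Romilly and Xiulan each take ₹16,000; Verity's ₹16,000 share passes to Verity's issue.
Verity's share (₹16,000) is divided into 2 shares of ₹8,000: Declan and Jovan each take ₹8,000.
Odalys's share (₹48,000) is divided into 3 shares of ₹16,000: Amira, Elio, and Briar each take ₹16,000.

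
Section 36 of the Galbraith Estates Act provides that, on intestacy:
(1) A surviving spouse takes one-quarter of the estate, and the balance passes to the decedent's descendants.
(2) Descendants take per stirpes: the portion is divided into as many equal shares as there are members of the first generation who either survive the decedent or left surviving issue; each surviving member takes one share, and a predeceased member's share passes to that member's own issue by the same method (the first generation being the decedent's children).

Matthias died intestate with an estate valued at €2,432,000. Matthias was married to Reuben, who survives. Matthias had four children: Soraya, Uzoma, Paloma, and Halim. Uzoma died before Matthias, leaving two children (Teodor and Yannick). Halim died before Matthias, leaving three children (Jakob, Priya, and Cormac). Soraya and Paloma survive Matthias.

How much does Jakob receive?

Reuben takes one-quarter of €2,432,000 = €608,000. The remaining €1,824,000 passes to the descendants.
The descendants' portion (€1,824,000) is divided into 4 shares of €456,000: Soraya and Paloma each take €456,000; Uzoma's €456,000 share passes to Uzoma's issue; Halim's €456,000 share passes to Halim's issue.
Uzoma's share (€456,000) is divided into 2 shares of €228,000: Teodor and Yannick each take €228,000.
Halim's share (€456,000) is divided into 3 shares of €152,000: Jakob, Priya, and Cormac each take €152,000.

Jakob receives €152,000.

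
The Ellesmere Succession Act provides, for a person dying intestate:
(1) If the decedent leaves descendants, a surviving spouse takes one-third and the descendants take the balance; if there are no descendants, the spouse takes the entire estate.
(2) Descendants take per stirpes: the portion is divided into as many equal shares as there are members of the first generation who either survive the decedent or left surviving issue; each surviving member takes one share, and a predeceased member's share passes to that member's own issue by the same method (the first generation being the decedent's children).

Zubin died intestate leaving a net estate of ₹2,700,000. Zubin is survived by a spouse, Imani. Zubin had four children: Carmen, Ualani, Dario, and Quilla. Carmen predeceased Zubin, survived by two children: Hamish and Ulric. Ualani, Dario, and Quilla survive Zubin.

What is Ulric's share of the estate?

Ulric receives ₹225,000.

Imani takes one-third of ₹2,700,000 = ₹900,000. The remaining ₹1,800,000 passes to the descendants.
The descendants' portion (₹1,800,000) is divided into 4 shares of ₹450,000: Ualani, Dario, and Quilla each take ₹450,000; Carmen's ₹450,000 share passes to Carmen's issue.
Carmen's share (₹450,000) is divided into 2 shares of ₹225,000: Hamish and Ulric each take ₹225,000.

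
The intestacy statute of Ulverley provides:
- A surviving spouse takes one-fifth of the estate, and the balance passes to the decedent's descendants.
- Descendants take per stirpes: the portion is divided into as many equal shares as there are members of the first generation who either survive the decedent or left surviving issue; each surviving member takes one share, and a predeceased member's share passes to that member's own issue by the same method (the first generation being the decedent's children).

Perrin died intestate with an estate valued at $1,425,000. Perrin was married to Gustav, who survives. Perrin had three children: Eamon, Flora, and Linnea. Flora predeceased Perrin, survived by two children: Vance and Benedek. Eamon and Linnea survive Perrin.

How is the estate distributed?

Gustav: $285,000; Eamon: $380,000; Vance: $190,000; Benedek: $190,000; Linnea: $380,000

Gustav takes one-fifth of $1,425,000 = $285,000. The remaining $1,140,000 passes to the descendants.
The descendants' portion ($1,140,000) is divided into 3 shares of $380,000: Eamon and Linnea each take $380,000; Flora's $380,000 share passes to Flora's issue.
Flora's share ($380,000) is divided into 2 shares of $190,000: Vance and Benedek each take $190,000.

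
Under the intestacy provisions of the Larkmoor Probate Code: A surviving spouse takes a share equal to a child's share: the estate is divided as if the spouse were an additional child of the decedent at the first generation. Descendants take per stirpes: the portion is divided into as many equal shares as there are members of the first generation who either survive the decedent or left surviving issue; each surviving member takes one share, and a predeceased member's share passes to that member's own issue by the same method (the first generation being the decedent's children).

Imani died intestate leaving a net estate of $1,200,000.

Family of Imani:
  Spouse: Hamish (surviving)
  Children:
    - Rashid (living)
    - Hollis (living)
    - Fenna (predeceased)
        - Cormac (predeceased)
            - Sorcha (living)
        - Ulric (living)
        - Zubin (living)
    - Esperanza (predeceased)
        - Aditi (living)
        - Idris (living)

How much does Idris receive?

The spouse counts as an additional share at the children's level, so there are 5 primary shares of $240,000. Hamish takes one such share ($240,000).
The children's combined portion ($960,000) is divided into 4 shares of $240,000: Rashid and Hollis each take $240,000; Fenna's $240,000 share passes to Fenna's issue; Esperanza's $240,000 share passes to Esperanza's issue.
Fenna's share ($240,000) is divided into 3 shares of $80,000: Ulric and Zubin each take $80,000; Cormac's $80,000 share passes to Cormac's issue.
Cormac's share ($80,000) passes entirely to Sorcha.
Esperanza's share ($240,000) is divided into 2 shares of $120,000: Aditi and Idris each take $120,000.

Idris receives $120,000.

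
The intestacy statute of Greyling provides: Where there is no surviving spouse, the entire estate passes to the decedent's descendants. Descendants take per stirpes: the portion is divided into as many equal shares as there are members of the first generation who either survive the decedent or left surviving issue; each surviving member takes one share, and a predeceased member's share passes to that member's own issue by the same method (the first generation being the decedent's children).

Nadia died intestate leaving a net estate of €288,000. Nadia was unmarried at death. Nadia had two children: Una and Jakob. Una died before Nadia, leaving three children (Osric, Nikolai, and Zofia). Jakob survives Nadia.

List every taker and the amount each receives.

The entire €288,000 passes to the descendants.
That amount (€288,000) is divided into 2 shares of €144,000: Jakob takes €144,000; Una's €144,000 share passes to Una's issue.
Una's share (€144,000) is divided into 3 shares of €48,000: Osric, Nikolai, and Zofia each take €48,000.

Osric: €48,000; Nikolai: €48,000; Zofia: €48,000; Jakob: €144,000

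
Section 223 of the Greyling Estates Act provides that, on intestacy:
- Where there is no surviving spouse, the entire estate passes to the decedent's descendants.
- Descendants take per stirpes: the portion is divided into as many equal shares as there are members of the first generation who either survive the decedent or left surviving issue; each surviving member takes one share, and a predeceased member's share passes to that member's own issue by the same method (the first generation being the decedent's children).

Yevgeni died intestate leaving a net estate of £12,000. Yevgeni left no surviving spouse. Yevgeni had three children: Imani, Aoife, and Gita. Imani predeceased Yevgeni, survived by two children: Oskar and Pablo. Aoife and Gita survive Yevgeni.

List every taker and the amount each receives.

The entire £12,000 passes to the descendants.
That amount (£12,000) is divided into 3 shares of £4,000: Aoife and Gita each take £4,000; Imani's £4,000 share passes to Imani's issue.
Imani's share (£4,000) is divided into 2 shares of £2,000: Oskar and Pablo each take £2,000.

Oskar: £2,000; Pablo: £2,000; Aoife: £4,000; Gita: £4,000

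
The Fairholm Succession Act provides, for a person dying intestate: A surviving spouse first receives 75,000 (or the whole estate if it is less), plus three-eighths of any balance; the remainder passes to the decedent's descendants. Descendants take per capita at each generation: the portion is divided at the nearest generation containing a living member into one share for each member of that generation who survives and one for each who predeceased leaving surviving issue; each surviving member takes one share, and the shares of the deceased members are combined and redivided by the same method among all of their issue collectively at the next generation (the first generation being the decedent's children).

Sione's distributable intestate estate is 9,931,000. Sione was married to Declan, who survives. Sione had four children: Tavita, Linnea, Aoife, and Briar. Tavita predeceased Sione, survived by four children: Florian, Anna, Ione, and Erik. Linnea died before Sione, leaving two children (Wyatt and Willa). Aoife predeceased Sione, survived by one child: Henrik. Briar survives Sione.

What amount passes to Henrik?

Declan first takes 75,000, leaving a balance of 9,856,000. Declan then takes three-eighths of the balance (3,696,000), for a total of 3,771,000. The remaining 6,160,000 passes to the descendants.
The descendants' portion (6,160,000) is divided at the children's generation into 4 shares of 1,540,000. Briar takes 1,540,000. The 3 shares of the deceased (Tavita, Linnea, and Aoife) are combined into a pool of 4,620,000.
That pool (4,620,000) is divided at the grandchildren's generation equally among Florian, Anna, Ione, Erik, Wyatt, Willa, and Henrik: 660,000 each.

Henrik receives 660,000.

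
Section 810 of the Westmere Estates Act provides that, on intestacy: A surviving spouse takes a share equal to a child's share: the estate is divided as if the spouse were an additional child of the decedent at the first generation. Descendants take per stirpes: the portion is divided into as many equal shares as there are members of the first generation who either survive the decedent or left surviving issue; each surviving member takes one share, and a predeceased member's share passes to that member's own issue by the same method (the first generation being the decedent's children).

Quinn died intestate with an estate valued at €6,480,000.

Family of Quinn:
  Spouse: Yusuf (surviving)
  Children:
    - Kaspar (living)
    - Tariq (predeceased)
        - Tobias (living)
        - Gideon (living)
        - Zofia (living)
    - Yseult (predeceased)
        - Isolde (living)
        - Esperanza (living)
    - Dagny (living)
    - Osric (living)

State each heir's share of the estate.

The spouse counts as an additional share at the children's level, so there are 6 primary shares of €1,080,000. Yusuf takes one such share (€1,080,000).
The children's combined portion (€5,400,000) is divided into 5 shares of €1,080,000: Kaspar, Dagny, and Osric each take €1,080,000; Tariq's €1,080,000 share passes to Tariq's issue; Yseult's €1,080,000 share passes to Yseult's issue.
Tariq's share (€1,080,000) is divided into 3 shares of €360,000: Tobias, Gideon, and Zofia each take €360,000.
Yseult's share (€1,080,000) is divided into 2 shares of €540,000: Isolde and Esperanza each take €540,000.

Yusuf: €1,080,000; Kaspar: €1,080,000; Tobias: €360,000; Gideon: €360,000; Zofia: €360,000; Isolde: €540,000; Esperanza: €540,000; Dagny: €1,080,000; Osric: €1,080,000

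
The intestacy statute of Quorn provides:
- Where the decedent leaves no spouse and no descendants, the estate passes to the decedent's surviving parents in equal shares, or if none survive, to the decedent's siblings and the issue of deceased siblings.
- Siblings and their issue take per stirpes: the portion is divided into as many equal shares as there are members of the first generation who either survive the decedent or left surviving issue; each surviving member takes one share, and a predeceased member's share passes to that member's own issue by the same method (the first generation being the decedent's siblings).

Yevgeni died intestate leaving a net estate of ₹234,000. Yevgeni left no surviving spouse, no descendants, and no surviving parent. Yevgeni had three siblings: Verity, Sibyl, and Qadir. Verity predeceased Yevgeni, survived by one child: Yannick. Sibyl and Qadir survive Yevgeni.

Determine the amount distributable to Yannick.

The entire ₹234,000 passes to the siblings and their issue.
That amount (₹234,000) is divided into 3 shares of ₹78,000: Sibyl and Qadir each take ₹78,000; Verity's ₹78,000 share passes to Verity's issue.
Verity's share (₹78,000) passes entirely to Yannick.

Yannick receives ₹78,000.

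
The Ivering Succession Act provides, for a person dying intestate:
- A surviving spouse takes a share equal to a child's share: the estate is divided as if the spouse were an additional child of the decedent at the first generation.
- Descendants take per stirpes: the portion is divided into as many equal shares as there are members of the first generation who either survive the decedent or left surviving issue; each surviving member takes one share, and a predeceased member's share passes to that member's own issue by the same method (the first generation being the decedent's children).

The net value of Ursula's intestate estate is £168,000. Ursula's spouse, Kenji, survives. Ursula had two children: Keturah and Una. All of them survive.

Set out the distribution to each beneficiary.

Kenji: £56,000; Keturah: £56,000; Una: £56,000

The spouse counts as an additional share at the children's level, so there are 3 primary shares of £56,000. Kenji takes one such share (£56,000).
The children's combined portion (£112,000) is divided into 2 shares of £56,000: Keturah and Una each take £56,000.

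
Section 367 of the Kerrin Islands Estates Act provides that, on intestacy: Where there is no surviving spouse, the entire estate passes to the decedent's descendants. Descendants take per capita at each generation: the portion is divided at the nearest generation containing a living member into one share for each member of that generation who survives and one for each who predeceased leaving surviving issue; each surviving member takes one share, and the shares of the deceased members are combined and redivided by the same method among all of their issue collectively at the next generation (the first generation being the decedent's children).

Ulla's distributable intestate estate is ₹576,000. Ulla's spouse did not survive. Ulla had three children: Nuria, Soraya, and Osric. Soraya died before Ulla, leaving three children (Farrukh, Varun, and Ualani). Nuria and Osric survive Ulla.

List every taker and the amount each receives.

The entire ₹576,000 passes to the descendants.
That amount (₹576,000) is divided at the children's generation into 3 shares of ₹192,000. Nuria and Osric each take ₹192,000. The remaining share for the deceased Soraya (₹192,000) is carried to the next generation.
That pool (₹192,000) is divided at the grandchildren's generation equally among Farrukh, Varun, and Ualani: ₹64,000 each.

Nuria: ₹192,000; Farrukh: ₹64,000; Varun: ₹64,000; Ualani: ₹64,000; Osric: ₹192,000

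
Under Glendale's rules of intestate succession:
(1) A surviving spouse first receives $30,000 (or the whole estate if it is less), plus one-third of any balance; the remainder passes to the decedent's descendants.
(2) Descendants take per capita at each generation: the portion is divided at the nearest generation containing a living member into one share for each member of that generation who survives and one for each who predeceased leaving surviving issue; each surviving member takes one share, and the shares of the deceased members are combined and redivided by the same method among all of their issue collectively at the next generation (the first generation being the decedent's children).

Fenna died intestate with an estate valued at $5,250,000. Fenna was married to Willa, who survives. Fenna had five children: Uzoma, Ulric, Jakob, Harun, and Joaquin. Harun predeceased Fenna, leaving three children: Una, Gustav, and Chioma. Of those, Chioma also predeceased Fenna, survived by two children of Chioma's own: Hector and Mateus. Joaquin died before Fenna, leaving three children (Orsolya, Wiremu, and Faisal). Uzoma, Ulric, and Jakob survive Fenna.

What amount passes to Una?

Una receives $232,000.

Willa first takes $30,000, leaving a balance of $5,220,000. Willa then takes one-third of the balance ($1,740,000), for a total of $1,770,000. The remaining $3,480,000 passes to the descendants.
The descendants' portion ($3,480,000) is divided at the children's generation into 5 shares of $696,000. Uzoma, Ulric, and Jakob each take $696,000. The 2 shares of the deceased (Harun and Joaquin) are combined into a pool of $1,392,000.
That pool ($1,392,000) is divided at the grandchildren's generation into 6 shares of $232,000. Una, Gustav, Orsolya, Wiremu, and Faisal each take $232,000. The remaining share for the deceased Chioma ($232,000) is carried to the next generation.
That pool ($232,000) is divided at the great-grandchildren's generation equally among Hector and Mateus: $116,000 each.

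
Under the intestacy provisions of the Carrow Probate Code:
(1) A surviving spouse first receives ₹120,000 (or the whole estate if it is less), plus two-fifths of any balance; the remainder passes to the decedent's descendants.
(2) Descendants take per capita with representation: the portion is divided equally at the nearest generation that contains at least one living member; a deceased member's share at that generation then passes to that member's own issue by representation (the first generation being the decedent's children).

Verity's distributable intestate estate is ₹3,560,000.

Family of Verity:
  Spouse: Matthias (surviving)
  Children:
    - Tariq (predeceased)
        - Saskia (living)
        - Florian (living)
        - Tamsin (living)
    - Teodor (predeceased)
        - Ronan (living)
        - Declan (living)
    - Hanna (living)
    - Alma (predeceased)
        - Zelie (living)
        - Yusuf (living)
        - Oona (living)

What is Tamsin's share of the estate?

Matthias first takes ₹120,000, leaving a balance of ₹3,440,000. Matthias then takes two-fifths of the balance (₹1,376,000), for a total of ₹1,496,000. The remaining ₹2,064,000 passes to the descendants.
The descendants' portion (₹2,064,000) is divided into 4 shares of ₹516,000: Hanna takes ₹516,000; Tariq's ₹516,000 share passes to Tariq's issue; Teodor's ₹516,000 share passes to Teodor's issue; Alma's ₹516,000 share passes to Alma's issue.
Tariq's share (₹516,000) is divided into 3 shares of ₹172,000: Saskia, Florian, and Tamsin each take ₹172,000.
Teodor's share (₹516,000) is divided into 2 shares of ₹258,000: Ronan and Declan each take ₹258,000.
Alma's share (₹516,000) is divided into 3 shares of ₹172,000: Zelie, Yusuf, and Oona each take ₹172,000.

Tamsin receives ₹172,000.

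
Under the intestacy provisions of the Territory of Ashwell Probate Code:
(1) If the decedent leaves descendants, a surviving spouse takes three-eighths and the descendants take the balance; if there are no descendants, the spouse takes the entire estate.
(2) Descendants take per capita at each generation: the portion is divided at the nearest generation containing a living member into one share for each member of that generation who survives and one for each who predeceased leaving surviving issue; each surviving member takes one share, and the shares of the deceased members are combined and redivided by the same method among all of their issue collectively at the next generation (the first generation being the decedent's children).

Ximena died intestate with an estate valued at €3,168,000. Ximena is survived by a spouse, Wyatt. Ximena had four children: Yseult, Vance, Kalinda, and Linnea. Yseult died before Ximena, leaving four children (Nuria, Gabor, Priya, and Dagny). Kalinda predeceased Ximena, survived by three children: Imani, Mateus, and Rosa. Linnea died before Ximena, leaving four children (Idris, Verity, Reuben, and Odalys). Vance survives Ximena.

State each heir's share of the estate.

Wyatt takes three-eighths of €3,168,000 = €1,188,000. The remaining €1,980,000 passes to the descendants.
The descendants' portion (€1,980,000) is divided at the children's generation into 4 shares of €495,000. Vance takes €495,000. The 3 shares of the deceased (Yseult, Kalinda, and Linnea) are combined into a pool of €1,485,000.
That pool (€1,485,000) is divided at the grandchildren's generation equally among Nuria, Gabor, Priya, Dagny, Imani, Mateus, Rosa, Idris, Verity, Reuben, and Odalys: €135,000 each.

Wyatt: €1,188,000; Nuria: €135,000; Gabor: €135,000; Priya: €135,000; Dagny: €135,000; Vance: €495,000; Imani: €135,000; Mateus: €135,000; Rosa: €135,000; Idris: €135,000; Verity: €135,000; Reuben: €135,000; Odalys: €135,000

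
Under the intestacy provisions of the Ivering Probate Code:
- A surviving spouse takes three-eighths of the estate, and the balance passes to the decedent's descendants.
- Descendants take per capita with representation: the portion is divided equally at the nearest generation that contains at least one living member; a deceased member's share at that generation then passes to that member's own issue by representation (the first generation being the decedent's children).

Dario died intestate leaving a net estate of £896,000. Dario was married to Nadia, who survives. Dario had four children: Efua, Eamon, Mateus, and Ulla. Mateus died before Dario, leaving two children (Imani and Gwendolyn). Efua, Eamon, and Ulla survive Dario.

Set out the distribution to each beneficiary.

Nadia: £336,000; Efua: £140,000; Eamon: £140,000; Imani: £70,000; Gwendolyn: £70,000; Ulla: £140,000

Nadia takes three-eighths of £896,000 = £336,000. The remaining £560,000 passes to the descendants.
The descendants' portion (£560,000) is divided into 4 shares of £140,000: Efua, Eamon, and Ulla each take £140,000; Mateus's £140,000 share passes to Mateus's issue.
Mateus's share (£140,000) is divided into 2 shares of £70,000: Imani and Gwendolyn each take £70,000.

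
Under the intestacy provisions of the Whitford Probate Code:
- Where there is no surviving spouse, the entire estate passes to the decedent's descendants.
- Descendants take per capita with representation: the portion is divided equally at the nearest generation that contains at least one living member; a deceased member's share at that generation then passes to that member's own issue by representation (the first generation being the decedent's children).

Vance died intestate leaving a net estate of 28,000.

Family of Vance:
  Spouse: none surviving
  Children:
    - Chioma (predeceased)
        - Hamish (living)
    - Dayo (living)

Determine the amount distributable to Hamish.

The entire 28,000 passes to the descendants.
That amount (28,000) is divided into 2 shares of 14,000: Dayo takes 14,000; Chioma's 14,000 share passes to Chioma's issue.
Chioma's share (14,000) passes entirely to Hamish.

Hamish receives 14,000.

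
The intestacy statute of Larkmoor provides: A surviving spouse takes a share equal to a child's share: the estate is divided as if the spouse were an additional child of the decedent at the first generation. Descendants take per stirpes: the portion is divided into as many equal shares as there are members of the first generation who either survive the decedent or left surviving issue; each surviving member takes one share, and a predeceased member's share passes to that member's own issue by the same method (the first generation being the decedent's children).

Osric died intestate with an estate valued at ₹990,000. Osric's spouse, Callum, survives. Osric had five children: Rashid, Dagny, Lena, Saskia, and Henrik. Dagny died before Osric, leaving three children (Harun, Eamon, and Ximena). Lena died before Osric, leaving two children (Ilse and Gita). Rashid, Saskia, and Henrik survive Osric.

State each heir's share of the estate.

The spouse counts as an additional share at the children's level, so there are 6 primary shares of ₹165,000. Callum takes one such share (₹165,000).
The children's combined portion (₹825,000) is divided into 5 shares of ₹165,000: Rashid, Saskia, and Henrik each take ₹165,000; Dagny's ₹165,000 share passes to Dagny's issue; Lena's ₹165,000 share passes to Lena's issue.
Dagny's share (₹165,000) is divided into 3 shares of ₹55,000: Harun, Eamon, and Ximena each take ₹55,000.
Lena's share (₹165,000) is divided into 2 shares of ₹82,500: Ilse and Gita each take ₹82,500.

Callum: ₹165,000; Rashid: ₹165,000; Harun: ₹55,000; Eamon: ₹55,000; Ximena: ₹55,000; Ilse: ₹82,500; Gita: ₹82,500; Saskia: ₹165,000; Henrik: ₹165,000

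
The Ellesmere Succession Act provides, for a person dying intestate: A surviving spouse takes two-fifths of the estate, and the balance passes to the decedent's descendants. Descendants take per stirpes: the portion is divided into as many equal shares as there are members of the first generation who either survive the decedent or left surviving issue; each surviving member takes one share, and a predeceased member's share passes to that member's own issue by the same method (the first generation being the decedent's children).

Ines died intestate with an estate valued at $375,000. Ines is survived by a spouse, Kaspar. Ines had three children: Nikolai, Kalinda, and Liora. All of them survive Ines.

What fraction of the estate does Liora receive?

Liora receives 1/5 of the estate.

Kaspar takes two-fifths of $375,000 = $150,000. The remaining $225,000 passes to the descendants.
The descendants' portion ($225,000) is divided into 3 shares of $75,000: Nikolai, Kalinda, and Liora each take $75,000.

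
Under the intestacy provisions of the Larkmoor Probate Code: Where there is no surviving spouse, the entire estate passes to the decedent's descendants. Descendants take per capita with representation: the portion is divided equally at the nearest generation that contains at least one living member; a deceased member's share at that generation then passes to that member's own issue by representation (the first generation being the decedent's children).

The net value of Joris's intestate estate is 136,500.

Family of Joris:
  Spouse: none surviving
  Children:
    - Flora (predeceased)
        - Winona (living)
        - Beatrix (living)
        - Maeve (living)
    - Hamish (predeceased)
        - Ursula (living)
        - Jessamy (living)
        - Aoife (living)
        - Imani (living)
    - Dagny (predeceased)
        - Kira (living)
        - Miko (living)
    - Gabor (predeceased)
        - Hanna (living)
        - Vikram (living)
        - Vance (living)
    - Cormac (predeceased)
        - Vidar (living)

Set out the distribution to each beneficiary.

Winona: 10,500; Beatrix: 10,500; Maeve: 10,500; Ursula: 10,500; Jessamy: 10,500; Aoife: 10,500; Imani: 10,500; Kira: 10,500; Miko: 10,500; Hanna: 10,500; Vikram: 10,500; Vance: 10,500; Vidar: 10,500

The entire 136,500 passes to the descendants.
No child survives, so the initial division is made at the grandchildren's generation.
That amount (136,500) is divided into 13 shares of 10,500: Winona, Beatrix, Maeve, Ursula, Jessamy, Aoife, Imani, Kira, Miko, Hanna, Vikram, Vance, and Vidar each take 10,500.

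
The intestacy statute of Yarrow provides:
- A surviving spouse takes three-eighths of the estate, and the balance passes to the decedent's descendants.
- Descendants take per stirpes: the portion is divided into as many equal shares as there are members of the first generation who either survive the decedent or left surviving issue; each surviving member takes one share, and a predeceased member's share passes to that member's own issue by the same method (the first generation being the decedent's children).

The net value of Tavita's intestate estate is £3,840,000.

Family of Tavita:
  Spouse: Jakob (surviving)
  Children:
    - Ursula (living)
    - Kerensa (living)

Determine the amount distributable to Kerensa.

Kerensa receives £1,200,000.

Jakob takes three-eighths of £3,840,000 = £1,440,000. The remaining £2,400,000 passes to the descendants.
The descendants' portion (£2,400,000) is divided into 2 shares of £1,200,000: Ursula and Kerensa each take £1,200,000.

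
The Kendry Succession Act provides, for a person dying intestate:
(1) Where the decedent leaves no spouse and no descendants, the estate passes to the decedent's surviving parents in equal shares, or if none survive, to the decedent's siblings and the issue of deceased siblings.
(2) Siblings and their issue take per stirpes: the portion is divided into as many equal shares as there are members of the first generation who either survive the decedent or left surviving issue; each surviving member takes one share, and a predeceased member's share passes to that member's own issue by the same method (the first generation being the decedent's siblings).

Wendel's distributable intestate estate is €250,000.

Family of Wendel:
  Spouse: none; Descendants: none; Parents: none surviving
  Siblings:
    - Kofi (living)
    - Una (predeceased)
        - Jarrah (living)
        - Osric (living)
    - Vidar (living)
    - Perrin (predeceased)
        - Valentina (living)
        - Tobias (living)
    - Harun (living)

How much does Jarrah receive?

Jarrah receives €25,000.

The entire €250,000 passes to the siblings and their issue.
That amount (€250,000) is divided into 5 shares of €50,000: Kofi, Vidar, and Harun each take €50,000; Una's €50,000 share passes to Una's issue; Perrin's €50,000 share passes to Perrin's issue.
Una's share (€50,000) is divided into 2 shares of €25,000: Jarrah and Osric each take €25,000.
Perrin's share (€50,000) is divided into 2 shares of €25,000: Valentina and Tobias each take €25,000.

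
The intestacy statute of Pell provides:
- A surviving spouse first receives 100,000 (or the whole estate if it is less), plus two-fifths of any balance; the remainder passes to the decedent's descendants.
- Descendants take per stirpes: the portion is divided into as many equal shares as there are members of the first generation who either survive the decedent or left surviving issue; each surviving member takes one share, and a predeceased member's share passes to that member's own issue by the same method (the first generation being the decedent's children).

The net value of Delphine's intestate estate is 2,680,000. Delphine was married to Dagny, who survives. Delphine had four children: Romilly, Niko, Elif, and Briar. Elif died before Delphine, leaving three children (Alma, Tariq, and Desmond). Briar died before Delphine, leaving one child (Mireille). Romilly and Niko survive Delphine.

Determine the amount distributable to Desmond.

Desmond receives 129,000.

Dagny first takes 100,000, leaving a balance of 2,580,000. Dagny then takes two-fifths of the balance (1,032,000), for a total of 1,132,000. The remaining 1,548,000 passes to the descendants.
The descendants' portion (1,548,000) is divided into 4 shares of 387,000: Romilly and Niko each take 387,000; Elif's 387,000 share passes to Elif's issue; Briar's 387,000 share passes to Briar's issue.
Elif's share (387,000) is divided into 3 shares of 129,000: Alma, Tariq, and Desmond each take 129,000.
Briar's share (387,000) passes entirely to Mireille.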